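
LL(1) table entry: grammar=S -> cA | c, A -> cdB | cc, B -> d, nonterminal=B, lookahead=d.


For [B, d]: 'd' ∈ FIRST(d)
Entry: B -> d


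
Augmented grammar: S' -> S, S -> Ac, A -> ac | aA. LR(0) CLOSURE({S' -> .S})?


Start: S' -> .S
For each item with dot before a nonterminal B, add B -> .γ for every B-production
Closure: [S' -> .S, S -> .Ac, A -> .ac, A -> .aA]


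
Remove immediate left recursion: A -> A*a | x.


Left-recursive alternatives: A*a; non-recursive: x
Introduce A': A -> xA', A' -> *aA' | ε


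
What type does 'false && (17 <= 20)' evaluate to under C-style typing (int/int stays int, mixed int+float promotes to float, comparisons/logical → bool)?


Operand types: bool && bool
Rule: logical operators take bool operands and yield bool
Result type: bool


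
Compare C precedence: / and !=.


'/' is multiplicative (level 10); '!=' is equality (level 6)
Higher level binds tighter
'/' has higher precedence than '!='


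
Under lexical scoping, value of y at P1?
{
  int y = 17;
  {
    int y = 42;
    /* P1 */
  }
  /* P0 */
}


y declared in the same block as P1
y = 42


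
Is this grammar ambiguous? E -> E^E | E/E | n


'n^n/n' has two parse trees (no precedence encoded between ^ and /)
Ambiguous


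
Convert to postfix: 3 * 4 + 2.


Left to right (same or higher precedence on left)
Postfix: 3 4 * 2 +


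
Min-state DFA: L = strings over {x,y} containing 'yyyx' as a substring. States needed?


KMP-style automaton: 4 progress states + 1 absorbing accept = 5
Minimal DFA: 5 states


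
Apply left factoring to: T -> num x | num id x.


Common prefix: 'num'
Factored: T -> num T', T' -> x | id x


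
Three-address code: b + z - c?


Break into single-operator statements:
t1 = b + z
t2 = t1 - c


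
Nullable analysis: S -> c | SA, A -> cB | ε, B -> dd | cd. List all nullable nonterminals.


A nonterminal is nullable iff some alternative derives ε (directly, or every symbol in it is nullable)
Nullable: {A}


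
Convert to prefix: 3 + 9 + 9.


left-to-right (same/higher precedence on left): tree is (+ (+ 3 9) 9)
Prefix: + + 3 9 9


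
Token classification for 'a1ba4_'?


Pattern: letter/underscore followed by alphanumerics, not a keyword
Type: IDENTIFIER


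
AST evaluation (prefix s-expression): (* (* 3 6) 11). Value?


Evaluate inner: (* 3 6) = 18
Evaluate root: (* 18 11) = 198
Result: 198


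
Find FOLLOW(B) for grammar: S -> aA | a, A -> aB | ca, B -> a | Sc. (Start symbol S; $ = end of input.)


$ ∈ FOLLOW(S). For each A -> αBβ: add FIRST(β)\{ε} to FOLLOW(B); if β nullable, add FOLLOW(A).
FOLLOW(B) = {$, c}


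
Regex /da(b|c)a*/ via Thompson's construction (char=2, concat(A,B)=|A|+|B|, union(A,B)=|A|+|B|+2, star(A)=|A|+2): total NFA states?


Syntax tree has 5 char leaf(s), 1 union(s), 1 star(s)
chars contribute 5×2 = 10; each union adds +2; each star adds +2
Total: 10 + 2 + 2 = 14 states


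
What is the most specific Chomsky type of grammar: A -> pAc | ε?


Single nonterminal LHS, but p^n c^n is not regular
Classification: Type 2 (Context-Free)


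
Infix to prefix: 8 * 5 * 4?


left-to-right (same/higher precedence on left): tree is (* (* 8 5) 4)
Prefix: * * 8 5 4


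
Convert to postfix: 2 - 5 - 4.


Left to right (same or higher precedence on left)
Postfix: 2 5 - 4 -


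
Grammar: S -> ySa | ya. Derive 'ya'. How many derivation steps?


Derivation: S => ya
Steps: 1


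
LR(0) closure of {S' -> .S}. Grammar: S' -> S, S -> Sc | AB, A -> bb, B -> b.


Start: S' -> .S
For each item with dot before a nonterminal B, add B -> .γ for every B-production
Closure: [S' -> .S, S -> .Sc, S -> .AB, A -> .bb]


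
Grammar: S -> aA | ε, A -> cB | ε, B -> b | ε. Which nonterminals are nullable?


A nonterminal is nullable iff some alternative derives ε (directly, or every symbol in it is nullable)
Nullable: {A, B, S}


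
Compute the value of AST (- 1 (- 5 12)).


Evaluate inner: (- 5 12) = -7
Evaluate root: (- 1 -7) = 8
Result: 8


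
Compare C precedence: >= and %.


'%' is multiplicative (level 10); '>=' is relational (level 7)
Higher level binds tighter
'%' has higher precedence than '>='


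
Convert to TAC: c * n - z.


Break into single-operator statements:
t1 = c * n
t2 = t1 - z


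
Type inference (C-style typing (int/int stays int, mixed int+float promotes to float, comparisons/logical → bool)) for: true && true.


Operand types: bool && bool
Rule: logical operators take bool operands and yield bool
Result type: bool


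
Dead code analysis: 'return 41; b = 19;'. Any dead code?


statement follows a return and is unreachable
Dead: 'b = 19'


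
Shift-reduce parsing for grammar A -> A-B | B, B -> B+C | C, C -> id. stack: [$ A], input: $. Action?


start symbol A on stack, input exhausted
Action: accept


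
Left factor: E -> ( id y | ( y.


Common prefix: '('
Factored: E -> ( E', E' -> id y | y


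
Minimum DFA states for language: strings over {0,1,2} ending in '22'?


Track the longest suffix of input matching a prefix of '22': 3 classes (prefixes of length 0..2)
Minimal DFA: 3 states


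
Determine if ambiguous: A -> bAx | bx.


balanced b^n…x^n: each string has a unique parse
Unambiguous


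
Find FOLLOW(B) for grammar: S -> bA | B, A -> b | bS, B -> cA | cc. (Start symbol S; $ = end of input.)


$ ∈ FOLLOW(S). For each A -> αBβ: add FIRST(β)\{ε} to FOLLOW(B); if β nullable, add FOLLOW(A).
FOLLOW(B) = {$}


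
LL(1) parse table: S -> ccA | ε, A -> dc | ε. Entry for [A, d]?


For [A, d]: 'd' ∈ FIRST(dc)
Entry: A -> dc


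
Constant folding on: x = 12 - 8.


12 - 8 = 4 at compile time
Optimized: x = 4


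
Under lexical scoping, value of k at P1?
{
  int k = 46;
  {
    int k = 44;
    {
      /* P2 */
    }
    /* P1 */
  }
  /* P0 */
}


k declared in the same block as P1
k = 44


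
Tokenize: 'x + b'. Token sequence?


Scan left to right, longest-match per lexeme
Tokens: ID(x), OP(+), ID(b)


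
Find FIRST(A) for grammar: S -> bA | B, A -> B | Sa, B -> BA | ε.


Per alternative of A: FIRST(B) = {a, b, ε}; FIRST(Sa) = {a, b}
FIRST(A) = {a, b, ε}


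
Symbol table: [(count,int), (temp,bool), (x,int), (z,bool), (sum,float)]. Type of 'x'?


Lookup 'x' → type int


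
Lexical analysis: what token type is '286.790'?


Pattern: digits with a decimal point
Type: FLOAT_LITERAL


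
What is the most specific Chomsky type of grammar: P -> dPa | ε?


Single nonterminal LHS, but d^n a^n is not regular
Classification: Type 2 (Context-Free)


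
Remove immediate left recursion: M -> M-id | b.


Left-recursive alternatives: M-id; non-recursive: b
Introduce M': M -> bM', M' -> -idM' | ε


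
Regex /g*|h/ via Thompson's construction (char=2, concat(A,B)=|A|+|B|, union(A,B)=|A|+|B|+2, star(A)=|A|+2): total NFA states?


Syntax tree has 2 char leaf(s), 1 union(s), 1 star(s)
chars contribute 2×2 = 4; each union adds +2; each star adds +2
Total: 4 + 2 + 2 = 8 states


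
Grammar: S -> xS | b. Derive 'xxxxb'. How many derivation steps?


Derivation: S => xS => xxS => xxxS => xxxxS => xxxxb
Steps: 5


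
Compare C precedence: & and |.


'&' is bitwise AND (level 5); '|' is bitwise OR (level 3)
Higher level binds tighter
'&' has higher precedence than '|'


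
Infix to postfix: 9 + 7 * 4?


* has higher precedence, evaluate 7*4 first
Postfix: 9 7 4 * +


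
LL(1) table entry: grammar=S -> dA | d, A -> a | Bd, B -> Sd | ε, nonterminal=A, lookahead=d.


For [A, d]: 'd' ∈ FIRST(Bd)
Entry: A -> Bd


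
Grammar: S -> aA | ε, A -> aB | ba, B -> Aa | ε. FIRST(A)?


Per alternative of A: FIRST(aB) = {a}; FIRST(ba) = {b}
FIRST(A) = {a, b}


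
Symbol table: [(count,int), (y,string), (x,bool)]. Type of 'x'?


Lookup 'x' → type bool


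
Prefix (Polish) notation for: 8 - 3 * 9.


'*' binds tighter: tree is (- 8 (* 3 9))
Prefix: - 8 * 3 9


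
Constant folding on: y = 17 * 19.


17 * 19 = 323 at compile time
Optimized: y = 323


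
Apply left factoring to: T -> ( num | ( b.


Common prefix: '('
Factored: T -> ( T', T' -> num | b


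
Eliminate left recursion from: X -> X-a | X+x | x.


Left-recursive alternatives: X-a, X+x; non-recursive: x
Introduce X': X -> xX', X' -> -aX' | +xX' | ε


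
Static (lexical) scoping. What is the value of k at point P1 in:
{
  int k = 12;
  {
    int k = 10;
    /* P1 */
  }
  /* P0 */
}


k declared in the same block as P1
k = 10


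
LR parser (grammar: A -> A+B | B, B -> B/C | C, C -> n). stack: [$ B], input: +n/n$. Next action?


lookahead ∉ {/} so B won't extend; reduce A -> B
Action: reduce (A -> B)


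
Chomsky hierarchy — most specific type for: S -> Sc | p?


Left-linear: every RHS is a terminal or one nonterminal followed by a terminal
Classification: Type 3 (Regular)


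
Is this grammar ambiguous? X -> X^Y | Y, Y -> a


precedence layered via separate nonterminal Y: deterministic
Unambiguous


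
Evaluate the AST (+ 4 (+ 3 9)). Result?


Evaluate inner: (+ 3 9) = 12
Evaluate root: (+ 4 12) = 16
Result: 16


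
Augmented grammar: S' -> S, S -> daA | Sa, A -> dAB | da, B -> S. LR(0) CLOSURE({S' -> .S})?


Start: S' -> .S
For each item with dot before a nonterminal B, add B -> .γ for every B-production
Closure: [S' -> .S, S -> .daA, S -> .Sa]


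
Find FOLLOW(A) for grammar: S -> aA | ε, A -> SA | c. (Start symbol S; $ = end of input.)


$ ∈ FOLLOW(S). For each A -> αBβ: add FIRST(β)\{ε} to FOLLOW(B); if β nullable, add FOLLOW(A).
FOLLOW(A) = {$, a, c}


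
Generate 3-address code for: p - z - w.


Break into single-operator statements:
t1 = p - z
t2 = t1 - w


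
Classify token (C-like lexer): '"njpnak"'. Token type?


Pattern: double-quoted sequence
Type: STRING_LITERAL


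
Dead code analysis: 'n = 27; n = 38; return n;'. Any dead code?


first assignment to n is overwritten before any read
Dead: 'n = 27'


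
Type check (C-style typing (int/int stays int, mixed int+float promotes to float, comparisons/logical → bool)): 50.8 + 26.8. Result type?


Operand types: float + float
Rule: mixed int/float promotes to float; int/int stays int
Result type: float


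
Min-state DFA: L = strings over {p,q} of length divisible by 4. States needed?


Track length mod 4: states 0..3, accept at 0
Minimal DFA: 4 states


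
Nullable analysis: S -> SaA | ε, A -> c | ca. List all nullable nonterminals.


A nonterminal is nullable iff some alternative derives ε (directly, or every symbol in it is nullable)
Nullable: {S}


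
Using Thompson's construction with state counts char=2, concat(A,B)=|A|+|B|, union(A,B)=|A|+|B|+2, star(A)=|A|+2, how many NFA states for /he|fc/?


Syntax tree has 4 char leaf(s), 1 union(s), 0 star(s)
chars contribute 4×2 = 8; each union adds +2; each star adds +2
Total: 8 + 2 + 0 = 10 states


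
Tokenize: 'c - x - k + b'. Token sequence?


Scan left to right, longest-match per lexeme
Tokens: ID(c), OP(-), ID(x), OP(-), ID(k), OP(+), ID(b)


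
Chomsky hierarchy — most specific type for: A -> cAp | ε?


Single nonterminal LHS, but c^n p^n is not regular
Classification: Type 2 (Context-Free)


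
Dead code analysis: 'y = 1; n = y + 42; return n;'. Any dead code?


y is read by n's definition; n is returned
No dead code


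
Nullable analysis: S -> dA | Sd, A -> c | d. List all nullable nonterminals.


A nonterminal is nullable iff some alternative derives ε (directly, or every symbol in it is nullable)
Nullable: {}


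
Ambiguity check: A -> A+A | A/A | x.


'x+x/x' has two parse trees (no precedence encoded between + and /)
Ambiguous


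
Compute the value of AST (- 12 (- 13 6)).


Evaluate inner: (- 13 6) = 7
Evaluate root: (- 12 7) = 5
Result: 5


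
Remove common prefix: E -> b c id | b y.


Common prefix: 'b'
Factored: E -> b E', E' -> c id | y


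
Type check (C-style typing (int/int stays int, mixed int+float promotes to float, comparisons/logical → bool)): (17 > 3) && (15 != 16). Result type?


Operand types: bool && bool
Rule: logical operators take bool operands and yield bool
Result type: bool


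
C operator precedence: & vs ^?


'&' is bitwise AND (level 5); '^' is bitwise XOR (level 4)
Higher level binds tighter
'&' has higher precedence than '^'


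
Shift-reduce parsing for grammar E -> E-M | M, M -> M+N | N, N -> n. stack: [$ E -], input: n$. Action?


no handle ('E-' is not any RHS); shift 'n'
Action: shift


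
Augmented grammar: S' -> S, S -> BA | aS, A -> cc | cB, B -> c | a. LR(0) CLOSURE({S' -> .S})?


Start: S' -> .S
For each item with dot before a nonterminal B, add B -> .γ for every B-production
Closure: [S' -> .S, S -> .BA, S -> .aS, B -> .c, B -> .a]


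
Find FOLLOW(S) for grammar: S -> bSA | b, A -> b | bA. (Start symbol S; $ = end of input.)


$ ∈ FOLLOW(S). For each A -> αBβ: add FIRST(β)\{ε} to FOLLOW(B); if β nullable, add FOLLOW(A).
FOLLOW(S) = {$, b}


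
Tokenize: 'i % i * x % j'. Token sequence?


Scan left to right, longest-match per lexeme
Tokens: ID(i), OP(%), ID(i), OP(*), ID(x), OP(%), ID(j)


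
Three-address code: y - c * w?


Break into single-operator statements:
t1 = c * w
t2 = y - t1


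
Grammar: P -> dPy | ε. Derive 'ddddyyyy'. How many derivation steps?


Derivation: P => dPy => ddPyy => dddPyyy => ddddPyyyy => ddddyyyy
Steps: 5


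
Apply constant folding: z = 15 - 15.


15 - 15 = 0 at compile time
Optimized: z = 0


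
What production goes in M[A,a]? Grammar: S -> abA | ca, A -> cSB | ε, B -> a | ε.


For [A, a]: ε is nullable and 'a' ∈ FOLLOW(A)
Entry: A -> ε


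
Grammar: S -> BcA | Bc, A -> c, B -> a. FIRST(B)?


Per alternative of B: FIRST(a) = {a}
FIRST(B) = {a}


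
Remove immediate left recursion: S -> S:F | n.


Left-recursive alternatives: S:F; non-recursive: n
Introduce S': S -> nS', S' -> :FS' | ε


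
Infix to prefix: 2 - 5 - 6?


left-to-right (same/higher precedence on left): tree is (- (- 2 5) 6)
Prefix: - - 2 5 6


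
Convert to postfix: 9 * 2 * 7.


Left to right (same or higher precedence on left)
Postfix: 9 2 * 7 *


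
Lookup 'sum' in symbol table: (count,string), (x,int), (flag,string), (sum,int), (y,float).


Lookup 'sum' → type int


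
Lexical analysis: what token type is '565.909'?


Pattern: digits with a decimal point
Type: FLOAT_LITERAL


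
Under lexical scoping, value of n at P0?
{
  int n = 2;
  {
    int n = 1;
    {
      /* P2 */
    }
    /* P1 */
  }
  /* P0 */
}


n declared in the same block as P0
n = 2


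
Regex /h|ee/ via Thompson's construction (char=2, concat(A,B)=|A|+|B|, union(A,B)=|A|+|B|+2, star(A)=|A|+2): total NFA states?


Syntax tree has 3 char leaf(s), 1 union(s), 0 star(s)
chars contribute 3×2 = 6; each union adds +2; each star adds +2
Total: 6 + 2 + 0 = 8 states


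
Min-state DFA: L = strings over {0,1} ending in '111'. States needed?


Track the longest suffix of input matching a prefix of '111': 4 classes (prefixes of length 0..3)
Minimal DFA: 4 states


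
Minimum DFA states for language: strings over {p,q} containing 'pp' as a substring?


KMP-style automaton: 2 progress states + 1 absorbing accept = 3
Minimal DFA: 3 states


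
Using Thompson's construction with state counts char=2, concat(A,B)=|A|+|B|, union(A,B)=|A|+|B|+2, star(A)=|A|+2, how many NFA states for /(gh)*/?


Syntax tree has 2 char leaf(s), 0 union(s), 1 star(s)
chars contribute 2×2 = 4; each union adds +2; each star adds +2
Total: 4 + 0 + 2 = 6 states


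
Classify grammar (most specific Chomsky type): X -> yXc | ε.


Single nonterminal LHS, but y^n c^n is not regular
Classification: Type 2 (Context-Free)


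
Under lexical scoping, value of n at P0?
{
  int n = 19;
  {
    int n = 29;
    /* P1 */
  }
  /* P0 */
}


n declared in the same block as P0
n = 19


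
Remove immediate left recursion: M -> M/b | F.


Left-recursive alternatives: M/b; non-recursive: F
Introduce M': M -> FM', M' -> /bM' | ε


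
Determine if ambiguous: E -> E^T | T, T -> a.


precedence layered via separate nonterminal T: deterministic
Unambiguous


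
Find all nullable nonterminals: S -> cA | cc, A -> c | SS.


A nonterminal is nullable iff some alternative derives ε (directly, or every symbol in it is nullable)
Nullable: {}


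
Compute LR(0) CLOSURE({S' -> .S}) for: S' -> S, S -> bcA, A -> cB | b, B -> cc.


Start: S' -> .S
For each item with dot before a nonterminal B, add B -> .γ for every B-production
Closure: [S' -> .S, S -> .bcA]


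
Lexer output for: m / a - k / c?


Scan left to right, longest-match per lexeme
Tokens: ID(m), OP(/), ID(a), OP(-), ID(k), OP(/), ID(c)


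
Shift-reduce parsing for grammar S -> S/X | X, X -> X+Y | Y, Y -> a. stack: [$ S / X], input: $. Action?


handle 'S/X' on top; lookahead ∈ FOLLOW(S) = {/, $}
Action: reduce (S -> S/X)


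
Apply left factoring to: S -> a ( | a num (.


Common prefix: 'a'
Factored: S -> a S', S' -> ( | num (


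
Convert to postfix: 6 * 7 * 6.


Left to right (same or higher precedence on left)
Postfix: 6 7 * 6 *


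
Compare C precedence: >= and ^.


'>=' is relational (level 7); '^' is bitwise XOR (level 4)
Higher level binds tighter
'>=' has higher precedence than '^'


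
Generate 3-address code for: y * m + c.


Break into single-operator statements:
t1 = y * m
t2 = t1 + c


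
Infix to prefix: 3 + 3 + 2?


left-to-right (same/higher precedence on left): tree is (+ (+ 3 3) 2)
Prefix: + + 3 3 2


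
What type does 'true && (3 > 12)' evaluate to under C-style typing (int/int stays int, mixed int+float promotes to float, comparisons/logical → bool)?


Operand types: bool && bool
Rule: logical operators take bool operands and yield bool
Result type: bool


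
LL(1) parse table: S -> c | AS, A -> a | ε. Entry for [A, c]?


For [A, c]: ε is nullable and 'c' ∈ FOLLOW(A)
Entry: A -> ε


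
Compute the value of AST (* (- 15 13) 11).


Evaluate inner: (- 15 13) = 2
Evaluate root: (* 2 11) = 22
Result: 22


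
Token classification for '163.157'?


Pattern: digits with a decimal point
Type: FLOAT_LITERAL


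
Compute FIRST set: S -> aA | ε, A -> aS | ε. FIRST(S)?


Per alternative of S: FIRST(aA) = {a}; FIRST(ε) = {ε}
FIRST(S) = {a, ε}


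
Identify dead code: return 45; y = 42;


statement follows a return and is unreachable
Dead: 'y = 42'


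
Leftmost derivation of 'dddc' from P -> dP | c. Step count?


Derivation: P => dP => ddP => dddP => dddc
Steps: 4


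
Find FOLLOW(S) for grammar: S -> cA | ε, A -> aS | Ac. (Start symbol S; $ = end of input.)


$ ∈ FOLLOW(S). For each A -> αBβ: add FIRST(β)\{ε} to FOLLOW(B); if β nullable, add FOLLOW(A).
FOLLOW(S) = {$, c}


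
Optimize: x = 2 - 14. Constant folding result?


2 - 14 = -12 at compile time
Optimized: x = -12


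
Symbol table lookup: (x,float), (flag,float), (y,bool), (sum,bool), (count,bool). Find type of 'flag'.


Lookup 'flag' → type float


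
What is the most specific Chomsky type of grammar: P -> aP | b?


Right-linear: every RHS is a terminal or a terminal followed by one nonterminal
Classification: Type 3 (Regular)


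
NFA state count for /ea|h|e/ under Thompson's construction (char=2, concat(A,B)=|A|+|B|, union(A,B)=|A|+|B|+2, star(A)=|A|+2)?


Syntax tree has 4 char leaf(s), 2 union(s), 0 star(s)
chars contribute 4×2 = 8; each union adds +2; each star adds +2
Total: 8 + 4 + 0 = 12 states


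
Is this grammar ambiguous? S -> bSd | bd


balanced b^n…d^n: each string has a unique parse
Unambiguous


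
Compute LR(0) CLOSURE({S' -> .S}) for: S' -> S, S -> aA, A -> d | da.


Start: S' -> .S
For each item with dot before a nonterminal B, add B -> .γ for every B-production
Closure: [S' -> .S, S -> .aA]


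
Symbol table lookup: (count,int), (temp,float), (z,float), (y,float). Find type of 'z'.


Lookup 'z' → type float


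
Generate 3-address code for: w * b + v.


Break into single-operator statements:
t1 = w * b
t2 = t1 + v


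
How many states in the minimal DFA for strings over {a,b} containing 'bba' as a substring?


KMP-style automaton: 3 progress states + 1 absorbing accept = 4
Minimal DFA: 4 states


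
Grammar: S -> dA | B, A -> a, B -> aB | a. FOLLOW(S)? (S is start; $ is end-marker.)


$ ∈ FOLLOW(S). For each A -> αBβ: add FIRST(β)\{ε} to FOLLOW(B); if β nullable, add FOLLOW(A).
FOLLOW(S) = {$}


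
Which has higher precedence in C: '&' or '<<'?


'<<' is shift (level 8); '&' is bitwise AND (level 5)
Higher level binds tighter
'<<' has higher precedence than '&'


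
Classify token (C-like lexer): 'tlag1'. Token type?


Pattern: letter/underscore followed by alphanumerics, not a keyword
Type: IDENTIFIER


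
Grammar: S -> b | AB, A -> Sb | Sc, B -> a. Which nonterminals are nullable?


A nonterminal is nullable iff some alternative derives ε (directly, or every symbol in it is nullable)
Nullable: {}


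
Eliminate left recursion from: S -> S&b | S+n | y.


Left-recursive alternatives: S&b, S+n; non-recursive: y
Introduce S': S -> yS', S' -> &bS' | +nS' | ε


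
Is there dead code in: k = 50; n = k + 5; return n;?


k is read by n's definition; n is returned
No dead code


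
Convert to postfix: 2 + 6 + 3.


Left to right (same or higher precedence on left)
Postfix: 2 6 + 3 +


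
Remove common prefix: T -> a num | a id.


Common prefix: 'a'
Factored: T -> a T', T' -> num | id


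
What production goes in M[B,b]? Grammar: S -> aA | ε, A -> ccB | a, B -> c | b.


For [B, b]: 'b' ∈ FIRST(b)
Entry: B -> b


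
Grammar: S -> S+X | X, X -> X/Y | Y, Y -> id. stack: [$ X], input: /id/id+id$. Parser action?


shift '/' to continue X -> X/Y
Action: shift


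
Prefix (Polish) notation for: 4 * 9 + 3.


left-to-right (same/higher precedence on left): tree is (+ (* 4 9) 3)
Prefix: + * 4 9 3


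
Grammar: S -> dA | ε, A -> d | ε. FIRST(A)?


Per alternative of A: FIRST(d) = {d}; FIRST(ε) = {ε}
FIRST(A) = {d, ε}


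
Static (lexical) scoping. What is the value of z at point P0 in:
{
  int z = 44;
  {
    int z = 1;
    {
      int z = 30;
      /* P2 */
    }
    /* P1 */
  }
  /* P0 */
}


z declared in the same block as P0
z = 44


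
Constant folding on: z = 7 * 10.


7 * 10 = 70 at compile time
Optimized: z = 70


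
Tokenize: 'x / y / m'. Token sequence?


Scan left to right, longest-match per lexeme
Tokens: ID(x), OP(/), ID(y), OP(/), ID(m)


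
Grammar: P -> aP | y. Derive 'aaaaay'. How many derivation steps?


Derivation: P => aP => aaP => aaaP => aaaaP => aaaaaP => aaaaay
Steps: 6


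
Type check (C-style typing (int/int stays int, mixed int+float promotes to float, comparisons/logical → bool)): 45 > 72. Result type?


Operand types: int > int
Rule: comparison yields bool
Result type: bool


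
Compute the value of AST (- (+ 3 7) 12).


Evaluate inner: (+ 3 7) = 10
Evaluate root: (- 10 12) = -2
Result: -2


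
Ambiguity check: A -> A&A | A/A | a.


'a&a/a' has two parse trees (no precedence encoded between & and /)
Ambiguous


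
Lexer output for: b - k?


Scan left to right, longest-match per lexeme
Tokens: ID(b), OP(-), ID(k)


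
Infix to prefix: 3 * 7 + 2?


left-to-right (same/higher precedence on left): tree is (+ (* 3 7) 2)
Prefix: + * 3 7 2


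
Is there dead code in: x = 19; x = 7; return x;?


first assignment to x is overwritten before any read
Dead: 'x = 19'


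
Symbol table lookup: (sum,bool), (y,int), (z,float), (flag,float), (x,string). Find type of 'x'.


Lookup 'x' → type string


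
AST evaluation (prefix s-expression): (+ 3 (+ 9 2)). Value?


Evaluate inner: (+ 9 2) = 11
Evaluate root: (+ 3 11) = 14
Result: 14


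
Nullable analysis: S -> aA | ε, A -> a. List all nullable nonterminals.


A nonterminal is nullable iff some alternative derives ε (directly, or every symbol in it is nullable)
Nullable: {S}


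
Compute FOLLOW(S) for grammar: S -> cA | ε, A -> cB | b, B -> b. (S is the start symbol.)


$ ∈ FOLLOW(S). For each A -> αBβ: add FIRST(β)\{ε} to FOLLOW(B); if β nullable, add FOLLOW(A).
FOLLOW(S) = {$}


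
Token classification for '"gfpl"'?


Pattern: double-quoted sequence
Type: STRING_LITERAL


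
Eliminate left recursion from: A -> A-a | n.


Left-recursive alternatives: A-a; non-recursive: n
Introduce A': A -> nA', A' -> -aA' | ε


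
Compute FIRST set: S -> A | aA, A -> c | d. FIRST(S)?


Per alternative of S: FIRST(A) = {c, d}; FIRST(aA) = {a}
FIRST(S) = {a, c, d}


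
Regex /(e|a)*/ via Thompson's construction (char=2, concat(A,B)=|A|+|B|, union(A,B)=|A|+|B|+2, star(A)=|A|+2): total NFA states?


Syntax tree has 2 char leaf(s), 1 union(s), 1 star(s)
chars contribute 2×2 = 4; each union adds +2; each star adds +2
Total: 4 + 2 + 2 = 8 states


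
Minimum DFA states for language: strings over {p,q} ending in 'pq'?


Track the longest suffix of input matching a prefix of 'pq': 3 classes (prefixes of length 0..2)
Minimal DFA: 3 states


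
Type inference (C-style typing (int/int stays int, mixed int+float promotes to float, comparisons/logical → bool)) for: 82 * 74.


Operand types: int * int
Rule: mixed int/float promotes to float; int/int stays int
Result type: int


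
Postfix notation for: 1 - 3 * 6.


* has higher precedence, evaluate 3*6 first
Postfix: 1 3 6 * -


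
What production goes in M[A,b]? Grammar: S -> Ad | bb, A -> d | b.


For [A, b]: 'b' ∈ FIRST(b)
Entry: A -> b


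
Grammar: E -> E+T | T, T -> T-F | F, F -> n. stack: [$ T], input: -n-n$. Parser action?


shift '-' to continue T -> T-F
Action: shift


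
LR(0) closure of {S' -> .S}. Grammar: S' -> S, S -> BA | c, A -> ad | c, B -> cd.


Start: S' -> .S
For each item with dot before a nonterminal B, add B -> .γ for every B-production
Closure: [S' -> .S, S -> .BA, S -> .c, B -> .cd]


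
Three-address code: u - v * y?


Break into single-operator statements:
t1 = v * y
t2 = u - t1


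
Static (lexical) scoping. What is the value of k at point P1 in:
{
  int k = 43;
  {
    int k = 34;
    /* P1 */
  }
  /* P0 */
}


k declared in the same block as P1
k = 34


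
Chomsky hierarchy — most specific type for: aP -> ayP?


LHS has context (more than one symbol) and |LHS| ≤ |RHS|
Classification: Type 1 (Context-Sensitive)


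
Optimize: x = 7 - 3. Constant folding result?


7 - 3 = 4 at compile time
Optimized: x = 4


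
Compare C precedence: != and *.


'*' is multiplicative (level 10); '!=' is equality (level 6)
Higher level binds tighter
'*' has higher precedence than '!='


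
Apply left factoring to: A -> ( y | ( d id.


Common prefix: '('
Factored: A -> ( A', A' -> y | d id


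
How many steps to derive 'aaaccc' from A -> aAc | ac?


Derivation: A => aAc => aaAcc => aaaccc
Steps: 3


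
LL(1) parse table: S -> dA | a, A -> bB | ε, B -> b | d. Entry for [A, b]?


For [A, b]: 'b' ∈ FIRST(bB)
Entry: A -> bB


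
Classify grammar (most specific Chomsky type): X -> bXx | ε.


Single nonterminal LHS, but b^n x^n is not regular
Classification: Type 2 (Context-Free)


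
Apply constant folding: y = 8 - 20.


8 - 20 = -12 at compile time
Optimized: y = -12


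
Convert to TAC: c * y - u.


Break into single-operator statements:
t1 = c * y
t2 = t1 - u


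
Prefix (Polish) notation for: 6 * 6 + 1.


left-to-right (same/higher precedence on left): tree is (+ (* 6 6) 1)
Prefix: + * 6 6 1


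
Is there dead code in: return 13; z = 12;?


statement follows a return and is unreachable
Dead: 'z = 12'


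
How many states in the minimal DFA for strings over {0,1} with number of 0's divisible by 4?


Track (count of 0) mod 4: states 0..3, accept at 0
Minimal DFA: 4 states


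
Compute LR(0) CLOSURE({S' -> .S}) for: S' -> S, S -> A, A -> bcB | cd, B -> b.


Start: S' -> .S
For each item with dot before a nonterminal B, add B -> .γ for every B-production
Closure: [S' -> .S, S -> .A, A -> .bcB, A -> .cd]


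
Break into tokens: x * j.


Scan left to right, longest-match per lexeme
Tokens: ID(x), OP(*), ID(j)


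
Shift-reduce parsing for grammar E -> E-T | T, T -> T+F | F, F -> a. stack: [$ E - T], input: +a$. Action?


'+' can extend T; shift to build T -> T+F
Action: shift


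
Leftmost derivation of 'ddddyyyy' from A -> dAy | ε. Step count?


Derivation: A => dAy => ddAyy => dddAyyy => ddddAyyyy => ddddyyyy
Steps: 5


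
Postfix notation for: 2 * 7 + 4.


Left to right (same or higher precedence on left)
Postfix: 2 7 * 4 +


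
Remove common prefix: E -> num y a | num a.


Common prefix: 'num'
Factored: E -> num E', E' -> y a | a


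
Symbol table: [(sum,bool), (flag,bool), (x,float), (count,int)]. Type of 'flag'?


Lookup 'flag' → type bool


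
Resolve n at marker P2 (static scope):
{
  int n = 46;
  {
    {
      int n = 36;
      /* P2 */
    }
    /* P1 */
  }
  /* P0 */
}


n declared in the same block as P2
n = 36


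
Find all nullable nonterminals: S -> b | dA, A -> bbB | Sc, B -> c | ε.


A nonterminal is nullable iff some alternative derives ε (directly, or every symbol in it is nullable)
Nullable: {B}


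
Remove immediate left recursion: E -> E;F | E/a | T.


Left-recursive alternatives: E;F, E/a; non-recursive: T
Introduce E': E -> TE', E' -> ;FE' | /aE' | ε


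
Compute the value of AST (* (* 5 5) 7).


Evaluate inner: (* 5 5) = 25
Evaluate root: (* 25 7) = 175
Result: 175


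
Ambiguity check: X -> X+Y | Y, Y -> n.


precedence layered via separate nonterminal Y: deterministic
Unambiguous


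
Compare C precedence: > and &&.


'>' is relational (level 7); '&&' is logical AND (level 2)
Higher level binds tighter
'>' has higher precedence than '&&'


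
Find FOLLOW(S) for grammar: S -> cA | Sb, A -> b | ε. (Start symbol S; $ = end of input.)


$ ∈ FOLLOW(S). For each A -> αBβ: add FIRST(β)\{ε} to FOLLOW(B); if β nullable, add FOLLOW(A).
FOLLOW(S) = {$, b}


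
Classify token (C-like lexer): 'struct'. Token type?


Pattern: reserved word
Type: KEYWORD


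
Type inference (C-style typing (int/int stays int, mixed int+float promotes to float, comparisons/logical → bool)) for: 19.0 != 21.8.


Operand types: float != float
Rule: comparison yields bool
Result type: bool


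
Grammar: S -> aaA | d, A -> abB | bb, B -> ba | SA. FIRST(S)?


Per alternative of S: FIRST(aaA) = {a}; FIRST(d) = {d}
FIRST(S) = {a, d}


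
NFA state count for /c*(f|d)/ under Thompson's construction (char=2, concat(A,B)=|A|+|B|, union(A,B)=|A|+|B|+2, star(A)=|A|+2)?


Syntax tree has 3 char leaf(s), 1 union(s), 1 star(s)
chars contribute 3×2 = 6; each union adds +2; each star adds +2
Total: 6 + 2 + 2 = 10 states


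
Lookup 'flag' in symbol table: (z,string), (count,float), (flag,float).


Lookup 'flag' → type float


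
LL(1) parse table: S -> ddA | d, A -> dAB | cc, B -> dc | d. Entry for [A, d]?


For [A, d]: 'd' ∈ FIRST(dAB)
Entry: A -> dAB


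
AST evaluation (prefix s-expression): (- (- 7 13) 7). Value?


Evaluate inner: (- 7 13) = -6
Evaluate root: (- -6 7) = -13
Result: -13


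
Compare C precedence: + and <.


'+' is additive (level 9); '<' is relational (level 7)
Higher level binds tighter
'+' has higher precedence than '<'


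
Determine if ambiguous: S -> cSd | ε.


balanced c^n…d^n: each string has a unique parse
Unambiguous


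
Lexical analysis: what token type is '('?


Pattern: delimiter/punctuation
Type: PUNCTUATION


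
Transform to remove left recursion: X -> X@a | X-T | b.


Left-recursive alternatives: X@a, X-T; non-recursive: b
Introduce X': X -> bX', X' -> @aX' | -TX' | ε


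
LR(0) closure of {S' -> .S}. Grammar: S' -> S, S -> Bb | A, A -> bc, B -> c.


Start: S' -> .S
For each item with dot before a nonterminal B, add B -> .γ for every B-production
Closure: [S' -> .S, S -> .Bb, S -> .A, B -> .c, A -> .bc]


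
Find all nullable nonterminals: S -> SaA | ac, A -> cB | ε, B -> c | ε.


A nonterminal is nullable iff some alternative derives ε (directly, or every symbol in it is nullable)
Nullable: {A, B}


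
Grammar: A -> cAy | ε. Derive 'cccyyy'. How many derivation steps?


Derivation: A => cAy => ccAyy => cccAyyy => cccyyy
Steps: 4


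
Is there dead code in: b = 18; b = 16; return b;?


first assignment to b is overwritten before any read
Dead: 'b = 18'


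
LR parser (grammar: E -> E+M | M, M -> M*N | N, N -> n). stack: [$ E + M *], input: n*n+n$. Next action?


no handle; shift 'n'
Action: shift


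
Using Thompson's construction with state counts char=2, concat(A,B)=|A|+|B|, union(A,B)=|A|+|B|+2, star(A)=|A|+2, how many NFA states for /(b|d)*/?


Syntax tree has 2 char leaf(s), 1 union(s), 1 star(s)
chars contribute 2×2 = 4; each union adds +2; each star adds +2
Total: 4 + 2 + 2 = 8 states


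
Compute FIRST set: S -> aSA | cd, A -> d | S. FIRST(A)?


Per alternative of A: FIRST(d) = {d}; FIRST(S) = {a, c}
FIRST(A) = {a, c, d}


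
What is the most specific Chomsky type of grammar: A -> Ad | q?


Left-linear: every RHS is a terminal or one nonterminal followed by a terminal
Classification: Type 3 (Regular)


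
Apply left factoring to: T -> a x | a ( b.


Common prefix: 'a'
Factored: T -> a T', T' -> x | ( b


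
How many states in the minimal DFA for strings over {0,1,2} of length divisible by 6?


Track length mod 6: states 0..5, accept at 0
Minimal DFA: 6 states


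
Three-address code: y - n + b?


Break into single-operator statements:
t1 = y - n
t2 = t1 + b


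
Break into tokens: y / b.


Scan left to right, longest-match per lexeme
Tokens: ID(y), OP(/), ID(b)


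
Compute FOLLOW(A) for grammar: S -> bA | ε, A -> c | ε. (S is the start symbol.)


$ ∈ FOLLOW(S). For each A -> αBβ: add FIRST(β)\{ε} to FOLLOW(B); if β nullable, add FOLLOW(A).
FOLLOW(A) = {$}


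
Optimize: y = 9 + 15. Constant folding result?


9 + 15 = 24 at compile time
Optimized: y = 24


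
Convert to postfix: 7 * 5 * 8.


Left to right (same or higher precedence on left)
Postfix: 7 5 * 8 *


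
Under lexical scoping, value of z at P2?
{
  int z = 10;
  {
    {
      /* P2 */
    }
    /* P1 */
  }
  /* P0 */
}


P2's block does not declare z; resolves to the enclosing declaration at depth 0
z = 10


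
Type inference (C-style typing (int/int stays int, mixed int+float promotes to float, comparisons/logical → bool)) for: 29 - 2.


Operand types: int - int
Rule: mixed int/float promotes to float; int/int stays int
Result type: int


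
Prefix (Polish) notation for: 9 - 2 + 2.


left-to-right (same/higher precedence on left): tree is (+ (- 9 2) 2)
Prefix: + - 9 2 2


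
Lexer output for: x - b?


Scan left to right, longest-match per lexeme
Tokens: ID(x), OP(-), ID(b)


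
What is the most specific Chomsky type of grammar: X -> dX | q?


Right-linear: every RHS is a terminal or a terminal followed by one nonterminal
Classification: Type 3 (Regular)


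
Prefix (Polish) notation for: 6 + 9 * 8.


'*' binds tighter: tree is (+ 6 (* 9 8))
Prefix: + 6 * 9 8


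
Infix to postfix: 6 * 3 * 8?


Left to right (same or higher precedence on left)
Postfix: 6 3 * 8 *


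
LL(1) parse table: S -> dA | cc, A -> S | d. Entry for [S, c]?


For [S, c]: 'c' ∈ FIRST(cc)
Entry: S -> cc


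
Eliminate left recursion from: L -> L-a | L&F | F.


Left-recursive alternatives: L-a, L&F; non-recursive: F
Introduce L': L -> FL', L' -> -aL' | &FL' | ε


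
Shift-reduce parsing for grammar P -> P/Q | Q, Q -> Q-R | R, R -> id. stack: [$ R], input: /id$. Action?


'R' (not preceded by Q-) is the handle for Q -> R
Action: reduce (Q -> R)


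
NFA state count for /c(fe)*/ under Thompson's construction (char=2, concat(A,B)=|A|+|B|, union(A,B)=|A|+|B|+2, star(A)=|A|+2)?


Syntax tree has 3 char leaf(s), 0 union(s), 1 star(s)
chars contribute 3×2 = 6; each union adds +2; each star adds +2
Total: 6 + 0 + 2 = 8 states


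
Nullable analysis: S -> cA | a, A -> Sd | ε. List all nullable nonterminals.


A nonterminal is nullable iff some alternative derives ε (directly, or every symbol in it is nullable)
Nullable: {A}


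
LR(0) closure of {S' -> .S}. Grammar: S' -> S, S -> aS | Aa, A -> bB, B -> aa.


Start: S' -> .S
For each item with dot before a nonterminal B, add B -> .γ for every B-production
Closure: [S' -> .S, S -> .aS, S -> .Aa, A -> .bB]


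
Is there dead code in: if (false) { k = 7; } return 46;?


condition is constant false, so the whole block is unreachable
Dead: 'if (false) { k = 7; }'


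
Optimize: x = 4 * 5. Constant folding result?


4 * 5 = 20 at compile time
Optimized: x = 20


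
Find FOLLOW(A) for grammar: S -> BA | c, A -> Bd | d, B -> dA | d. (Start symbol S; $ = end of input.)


$ ∈ FOLLOW(S). For each A -> αBβ: add FIRST(β)\{ε} to FOLLOW(B); if β nullable, add FOLLOW(A).
FOLLOW(A) = {$, d}


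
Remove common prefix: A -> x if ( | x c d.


Common prefix: 'x'
Factored: A -> x A', A' -> if ( | c d


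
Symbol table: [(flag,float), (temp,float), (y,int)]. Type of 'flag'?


Lookup 'flag' → type float


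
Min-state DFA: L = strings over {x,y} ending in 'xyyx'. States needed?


Track the longest suffix of input matching a prefix of 'xyyx': 5 classes (prefixes of length 0..4)
Minimal DFA: 5 states


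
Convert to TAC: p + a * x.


Break into single-operator statements:
t1 = a * x
t2 = p + t1


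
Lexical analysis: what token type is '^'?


Pattern: operator symbol
Type: OPERATOR


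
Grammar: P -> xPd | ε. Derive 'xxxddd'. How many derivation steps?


Derivation: P => xPd => xxPdd => xxxPddd => xxxddd
Steps: 4


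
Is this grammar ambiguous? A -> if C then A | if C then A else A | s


dangling else: 'if C then if C then s else s' parses two ways
Ambiguous


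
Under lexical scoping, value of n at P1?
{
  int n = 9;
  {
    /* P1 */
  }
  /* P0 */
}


P1's block does not declare n; resolves to the enclosing declaration at depth 0
n = 9


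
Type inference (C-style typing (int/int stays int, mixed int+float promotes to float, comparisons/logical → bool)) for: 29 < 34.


Operand types: int < int
Rule: comparison yields bool
Result type: bool


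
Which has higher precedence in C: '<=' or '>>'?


'>>' is shift (level 8); '<=' is relational (level 7)
Higher level binds tighter
'>>' has higher precedence than '<='


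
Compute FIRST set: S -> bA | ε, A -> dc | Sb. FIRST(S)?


Per alternative of S: FIRST(bA) = {b}; FIRST(ε) = {ε}
FIRST(S) = {b, ε}


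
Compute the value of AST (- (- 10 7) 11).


Evaluate inner: (- 10 7) = 3
Evaluate root: (- 3 11) = -8
Result: -8


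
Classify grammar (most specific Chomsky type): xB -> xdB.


LHS has context (more than one symbol) and |LHS| ≤ |RHS|
Classification: Type 1 (Context-Sensitive)
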